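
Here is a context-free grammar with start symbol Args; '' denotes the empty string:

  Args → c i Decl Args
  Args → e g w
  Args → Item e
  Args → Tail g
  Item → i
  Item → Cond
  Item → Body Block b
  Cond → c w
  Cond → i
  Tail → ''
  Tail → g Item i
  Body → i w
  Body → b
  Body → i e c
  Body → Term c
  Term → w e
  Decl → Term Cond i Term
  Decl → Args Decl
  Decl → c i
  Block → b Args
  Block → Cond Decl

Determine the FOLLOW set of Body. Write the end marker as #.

{ b, c, i }

In Item → Body Block b: add FIRST(Block b) = { b, c, i }.
Union: FOLLOW(Body) = { b, c, i }.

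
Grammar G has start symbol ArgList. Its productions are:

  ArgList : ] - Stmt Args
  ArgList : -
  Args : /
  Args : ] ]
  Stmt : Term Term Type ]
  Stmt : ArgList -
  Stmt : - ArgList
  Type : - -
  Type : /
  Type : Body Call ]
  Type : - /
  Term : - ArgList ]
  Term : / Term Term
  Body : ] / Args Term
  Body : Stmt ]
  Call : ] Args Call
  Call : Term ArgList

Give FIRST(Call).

{ -, /, ] }

Call : ] Args Call contributes {]}.
From Call : Term ArgList: add FIRST(Term) = { -, / }.
Union: FIRST(Call) = { -, /, ] }.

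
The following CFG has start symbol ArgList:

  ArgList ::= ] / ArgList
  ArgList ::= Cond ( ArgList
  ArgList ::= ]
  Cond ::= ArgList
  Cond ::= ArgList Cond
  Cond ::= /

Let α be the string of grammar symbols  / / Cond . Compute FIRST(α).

{ / }

/ is a terminal; add {/} and stop.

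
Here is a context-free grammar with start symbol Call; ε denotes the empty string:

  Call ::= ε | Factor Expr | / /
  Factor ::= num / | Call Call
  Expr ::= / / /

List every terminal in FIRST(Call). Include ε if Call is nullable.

Call ::= ε contributes ε.
From Call ::= Factor Expr: Factor nullable, take FIRST(Factor) ∪ FIRST(Expr) = { /, num }.
Call ::= / / contributes {/}.
Union: FIRST(Call) = { /, num, ε }.

{ /, num, ε }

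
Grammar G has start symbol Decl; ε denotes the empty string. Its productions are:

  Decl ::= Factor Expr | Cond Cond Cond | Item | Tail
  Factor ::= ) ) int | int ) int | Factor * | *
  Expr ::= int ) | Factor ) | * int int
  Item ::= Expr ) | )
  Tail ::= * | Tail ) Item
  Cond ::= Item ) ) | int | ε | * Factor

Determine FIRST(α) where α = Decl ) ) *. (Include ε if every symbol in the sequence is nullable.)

Add FIRST(Decl)\{ε} = { ), *, int }; Decl is nullable, continue.
) is a terminal; add {)} and stop.

{ ), *, int }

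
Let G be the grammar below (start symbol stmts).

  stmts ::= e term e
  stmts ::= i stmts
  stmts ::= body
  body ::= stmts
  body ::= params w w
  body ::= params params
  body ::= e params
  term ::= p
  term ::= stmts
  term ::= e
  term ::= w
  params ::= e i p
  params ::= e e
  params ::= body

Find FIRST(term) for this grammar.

{ e, i, p, w }

term ::= p contributes {p}.
From term ::= stmts: add FIRST(stmts) = { e, i }.
term ::= e contributes {e}.
term ::= w contributes {w}.
Union: FIRST(term) = { e, i, p, w }.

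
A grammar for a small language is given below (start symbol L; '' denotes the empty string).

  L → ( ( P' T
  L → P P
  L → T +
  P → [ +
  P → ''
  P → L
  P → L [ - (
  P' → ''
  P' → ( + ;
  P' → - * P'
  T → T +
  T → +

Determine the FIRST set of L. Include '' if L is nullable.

L → ( ( P' T contributes {(}.
From L → P P: P, P nullable, take FIRST(P) ∪ FIRST(P) = { (, +, [ }; also '' since the whole RHS is nullable.
From L → T +: add FIRST(T) = { + }.
Union: FIRST(L) = { (, +, [, '' }.

{ (, +, [, '' }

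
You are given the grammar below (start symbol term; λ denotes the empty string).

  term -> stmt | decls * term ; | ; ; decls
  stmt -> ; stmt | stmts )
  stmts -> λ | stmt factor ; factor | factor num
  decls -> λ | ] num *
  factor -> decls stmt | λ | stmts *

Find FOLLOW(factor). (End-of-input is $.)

In stmts -> stmt factor ; factor: add FIRST(; factor) = { ; }.
In stmts -> stmt factor ; factor: factor is at the end, add FOLLOW(stmts) = { ), * }.
In stmts -> factor num: add FIRST(num) = { num }.
Union: FOLLOW(factor) = { ), *, ;, num }.

{ ), *, ;, num }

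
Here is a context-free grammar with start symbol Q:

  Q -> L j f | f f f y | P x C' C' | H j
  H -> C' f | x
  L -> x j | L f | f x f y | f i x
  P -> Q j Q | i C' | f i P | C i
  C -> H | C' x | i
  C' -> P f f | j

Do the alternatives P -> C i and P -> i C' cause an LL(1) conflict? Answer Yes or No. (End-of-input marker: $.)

FIRST(C i) = { f, i, j, x } and FIRST(i C') = { i }.
Both contain i, so the two alternatives are not disjoint — LL(1) conflict.

Yes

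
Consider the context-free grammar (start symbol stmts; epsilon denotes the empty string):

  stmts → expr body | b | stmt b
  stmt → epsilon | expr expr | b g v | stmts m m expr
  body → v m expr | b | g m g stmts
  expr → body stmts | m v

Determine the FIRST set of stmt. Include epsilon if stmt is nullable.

{ b, g, m, v, epsilon }

stmt → epsilon contributes epsilon.
From stmt → expr expr: add FIRST(expr) = { b, g, m, v }.
stmt → b g v contributes {b}.
From stmt → stmts m m expr: add FIRST(stmts) = { b, g, m, v }.
Union: FIRST(stmt) = { b, g, m, v, epsilon }.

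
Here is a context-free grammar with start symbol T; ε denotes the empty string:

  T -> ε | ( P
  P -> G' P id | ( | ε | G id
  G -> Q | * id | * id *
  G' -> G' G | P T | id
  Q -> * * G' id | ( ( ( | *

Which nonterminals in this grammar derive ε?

Directly nullable (have an ε-production): T, P.
G' -> P T with every symbol nullable, so G' is nullable.
No other nonterminal has a production whose RHS symbols are all nullable.

{ G', P, T }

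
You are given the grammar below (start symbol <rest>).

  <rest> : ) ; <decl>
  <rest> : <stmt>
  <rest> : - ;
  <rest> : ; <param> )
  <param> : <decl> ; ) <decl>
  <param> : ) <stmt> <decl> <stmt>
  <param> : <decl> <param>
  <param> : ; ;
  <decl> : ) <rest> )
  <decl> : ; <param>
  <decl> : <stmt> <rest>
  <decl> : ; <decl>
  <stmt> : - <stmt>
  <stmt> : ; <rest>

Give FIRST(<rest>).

{ ), -, ; }

<rest> : ) ; <decl> contributes {)}.
From <rest> : <stmt>: add FIRST(<stmt>) = { -, ; }.
<rest> : - ; contributes {-}.
<rest> : ; <param> ) contributes {;}.
Union: FIRST(<rest>) = { ), -, ; }.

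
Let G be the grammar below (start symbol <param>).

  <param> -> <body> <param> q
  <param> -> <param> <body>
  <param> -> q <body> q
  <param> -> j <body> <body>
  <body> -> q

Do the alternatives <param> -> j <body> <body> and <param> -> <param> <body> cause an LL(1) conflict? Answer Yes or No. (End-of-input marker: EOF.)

Yes

FIRST(j <body> <body>) = { j } and FIRST(<param> <body>) = { j, q }.
Both contain j, so the two alternatives are not disjoint — LL(1) conflict.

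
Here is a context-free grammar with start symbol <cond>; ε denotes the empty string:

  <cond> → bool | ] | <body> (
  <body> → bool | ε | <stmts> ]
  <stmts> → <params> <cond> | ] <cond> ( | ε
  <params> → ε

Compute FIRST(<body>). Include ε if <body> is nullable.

{ (, ], bool, ε }

<body> → bool contributes {bool}.
<body> → ε contributes ε.
From <body> → <stmts> ]: <stmts> nullable, take FIRST(<stmts>) ∪ {]} = { (, ], bool }.
Union: FIRST(<body>) = { (, ], bool, ε }.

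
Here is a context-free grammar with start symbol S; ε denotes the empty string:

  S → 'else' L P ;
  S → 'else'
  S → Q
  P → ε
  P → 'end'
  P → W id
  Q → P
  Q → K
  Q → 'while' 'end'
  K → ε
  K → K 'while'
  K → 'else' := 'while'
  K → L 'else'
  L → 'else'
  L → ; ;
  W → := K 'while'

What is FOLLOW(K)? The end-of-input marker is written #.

In Q → K: K is at the end, add FOLLOW(Q) = { # }.
In K → K 'while': add FIRST('while') = { 'while' }.
In W → := K 'while': add FIRST('while') = { 'while' }.
Union: FOLLOW(K) = { #, 'while' }.

{ #, 'while' }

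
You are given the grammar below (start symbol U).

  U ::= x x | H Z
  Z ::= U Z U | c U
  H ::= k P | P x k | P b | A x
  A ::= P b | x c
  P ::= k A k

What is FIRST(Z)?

{ c, k, x }

From Z ::= U Z U: add FIRST(U) = { k, x }.
Z ::= c U contributes {c}.
Union: FIRST(Z) = { c, k, x }.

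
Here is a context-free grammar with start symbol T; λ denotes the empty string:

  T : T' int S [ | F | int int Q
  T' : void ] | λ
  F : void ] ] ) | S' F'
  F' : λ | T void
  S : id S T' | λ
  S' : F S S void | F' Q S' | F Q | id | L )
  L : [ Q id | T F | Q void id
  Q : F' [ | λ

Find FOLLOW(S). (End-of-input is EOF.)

In T : T' int S [: add FIRST([) = { [ }.
In S : id S T': add FIRST(T')\{λ} = { void }.
  Since T' is nullable, also add FOLLOW(S) = { [, id, void }.
In S' : F S S void: add FIRST(S void) = { id, void }.
In S' : F S S void: add FIRST(void) = { void }.
Union: FOLLOW(S) = { [, id, void }.

{ [, id, void }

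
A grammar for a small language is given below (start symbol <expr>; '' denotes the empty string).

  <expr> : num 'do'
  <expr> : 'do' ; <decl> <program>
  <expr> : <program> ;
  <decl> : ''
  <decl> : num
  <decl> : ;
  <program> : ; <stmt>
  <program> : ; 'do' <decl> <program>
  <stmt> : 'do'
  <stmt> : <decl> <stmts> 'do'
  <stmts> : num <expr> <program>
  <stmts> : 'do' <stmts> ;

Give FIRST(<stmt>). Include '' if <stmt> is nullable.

<stmt> : 'do' contributes {'do'}.
From <stmt> : <decl> <stmts> 'do': <decl> nullable, take FIRST(<decl>) ∪ FIRST(<stmts>) = { 'do', ;, num }.
Union: FIRST(<stmt>) = { 'do', ;, num }.

{ 'do', ;, num }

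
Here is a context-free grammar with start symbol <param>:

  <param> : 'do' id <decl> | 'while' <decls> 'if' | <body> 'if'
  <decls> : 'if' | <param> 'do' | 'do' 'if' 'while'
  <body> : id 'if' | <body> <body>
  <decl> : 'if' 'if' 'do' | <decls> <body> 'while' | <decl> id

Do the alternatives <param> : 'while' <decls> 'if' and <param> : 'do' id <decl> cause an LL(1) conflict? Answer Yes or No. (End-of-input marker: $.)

FIRST('while' <decls> 'if') = { 'while' } and FIRST('do' id <decl>) = { 'do' }.
The FIRST sets are disjoint and neither alternative is nullable — no conflict.

No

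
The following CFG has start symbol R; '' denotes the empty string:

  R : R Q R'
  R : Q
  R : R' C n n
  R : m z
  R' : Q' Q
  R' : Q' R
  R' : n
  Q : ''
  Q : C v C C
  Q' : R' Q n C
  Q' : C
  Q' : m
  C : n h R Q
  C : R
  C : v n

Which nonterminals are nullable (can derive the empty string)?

Directly nullable (have an ''-production): Q.
Q' : C with every symbol nullable, so Q' is nullable.
R' : Q' Q with every symbol nullable, so R' is nullable.
R : R Q R' with every symbol nullable, so R is nullable.
C : R with every symbol nullable, so C is nullable.

{ C, Q, Q', R, R' }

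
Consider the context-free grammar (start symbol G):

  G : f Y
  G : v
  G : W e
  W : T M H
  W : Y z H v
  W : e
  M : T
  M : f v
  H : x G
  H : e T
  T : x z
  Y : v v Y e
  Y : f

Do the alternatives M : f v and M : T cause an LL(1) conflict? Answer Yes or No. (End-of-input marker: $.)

No

FIRST(f v) = { f } and FIRST(T) = { x }.
The FIRST sets are disjoint and neither alternative is nullable — no conflict.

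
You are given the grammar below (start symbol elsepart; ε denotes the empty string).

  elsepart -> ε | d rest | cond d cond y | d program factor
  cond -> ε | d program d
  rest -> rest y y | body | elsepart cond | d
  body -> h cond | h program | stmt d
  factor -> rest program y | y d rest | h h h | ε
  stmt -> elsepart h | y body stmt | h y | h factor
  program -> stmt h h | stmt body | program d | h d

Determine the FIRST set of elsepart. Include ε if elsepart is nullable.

{ d, ε }

elsepart -> ε contributes ε.
elsepart -> d rest contributes {d}.
From elsepart -> cond d cond y: cond nullable, take FIRST(cond) ∪ {d} = { d }.
elsepart -> d program factor contributes {d}.
Union: FIRST(elsepart) = { d, ε }.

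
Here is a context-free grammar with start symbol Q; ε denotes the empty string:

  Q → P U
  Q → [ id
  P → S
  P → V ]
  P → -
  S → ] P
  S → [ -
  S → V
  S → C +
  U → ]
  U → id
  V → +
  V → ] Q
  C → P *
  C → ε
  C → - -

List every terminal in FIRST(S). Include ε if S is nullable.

{ +, -, [, ] }

S → ] P contributes {]}.
S → [ - contributes {[}.
From S → V: add FIRST(V) = { +, ] }.
From S → C +: C nullable, take FIRST(C) ∪ {+} = { +, -, [, ] }.
Union: FIRST(S) = { +, -, [, ] }.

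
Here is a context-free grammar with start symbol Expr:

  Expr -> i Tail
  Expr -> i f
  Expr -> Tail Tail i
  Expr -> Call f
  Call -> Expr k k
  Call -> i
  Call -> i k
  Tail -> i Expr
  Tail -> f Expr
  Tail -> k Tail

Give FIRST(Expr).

Expr -> i Tail contributes {i}.
Expr -> i f contributes {i}.
From Expr -> Tail Tail i: add FIRST(Tail) = { f, i, k }.
From Expr -> Call f: add FIRST(Call) = { f, i, k }.
Union: FIRST(Expr) = { f, i, k }.

{ f, i, k }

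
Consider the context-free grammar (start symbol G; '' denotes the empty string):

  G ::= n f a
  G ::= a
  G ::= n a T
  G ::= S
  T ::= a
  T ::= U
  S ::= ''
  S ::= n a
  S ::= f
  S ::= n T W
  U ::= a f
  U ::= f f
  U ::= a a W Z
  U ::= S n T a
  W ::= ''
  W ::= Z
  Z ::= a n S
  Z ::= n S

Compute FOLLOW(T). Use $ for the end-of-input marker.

{ $, a, n }

In G ::= n a T: T is at the end, add FOLLOW(G) = { $ }.
In S ::= n T W: add FIRST(W)\{''} = { a, n }.
  Since W is nullable, also add FOLLOW(S) = { $, a, n }.
In U ::= S n T a: add FIRST(a) = { a }.
Union: FOLLOW(T) = { $, a, n }.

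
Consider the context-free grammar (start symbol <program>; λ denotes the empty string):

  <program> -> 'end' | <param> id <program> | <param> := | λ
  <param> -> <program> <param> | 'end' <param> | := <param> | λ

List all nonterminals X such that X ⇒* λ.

{ <param>, <program> }

Directly nullable (have an λ-production): <program>, <param>.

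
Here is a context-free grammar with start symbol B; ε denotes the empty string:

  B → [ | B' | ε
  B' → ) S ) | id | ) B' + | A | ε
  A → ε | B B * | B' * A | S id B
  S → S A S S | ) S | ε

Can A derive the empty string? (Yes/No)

Yes

A has an ε-production, so A ⇒ ε.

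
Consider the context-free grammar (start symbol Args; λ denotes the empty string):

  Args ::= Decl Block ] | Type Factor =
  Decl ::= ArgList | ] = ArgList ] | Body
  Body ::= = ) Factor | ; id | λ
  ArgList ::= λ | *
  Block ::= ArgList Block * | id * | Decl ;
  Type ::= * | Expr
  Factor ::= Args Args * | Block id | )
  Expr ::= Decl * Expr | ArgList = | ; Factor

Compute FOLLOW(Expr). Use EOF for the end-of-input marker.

In Type ::= Expr: Expr is at the end, add FOLLOW(Type) = { ), *, ;, =, ], id }.
In Expr ::= Decl * Expr: Expr is at the end, add FOLLOW(Expr) = { ), *, ;, =, ], id }.
Union: FOLLOW(Expr) = { ), *, ;, =, ], id }.

{ ), *, ;, =, ], id }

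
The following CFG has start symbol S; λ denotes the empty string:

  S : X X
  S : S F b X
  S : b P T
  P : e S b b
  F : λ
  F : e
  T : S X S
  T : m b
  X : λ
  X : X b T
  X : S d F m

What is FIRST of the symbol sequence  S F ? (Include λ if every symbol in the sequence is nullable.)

Add FIRST(S)\{λ} = { b, d, e }; S is nullable, continue.
Add FIRST(F)\{λ} = { e }; F is nullable, continue.
Every symbol is nullable, so include λ.

{ b, d, e, λ }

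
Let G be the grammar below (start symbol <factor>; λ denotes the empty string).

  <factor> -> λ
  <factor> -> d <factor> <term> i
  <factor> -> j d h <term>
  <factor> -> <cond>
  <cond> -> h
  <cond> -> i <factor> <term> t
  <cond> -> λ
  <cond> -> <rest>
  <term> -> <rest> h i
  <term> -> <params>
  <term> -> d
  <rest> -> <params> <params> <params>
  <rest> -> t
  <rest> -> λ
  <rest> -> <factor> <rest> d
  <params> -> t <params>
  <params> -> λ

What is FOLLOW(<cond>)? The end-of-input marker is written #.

In <factor> -> <cond>: <cond> is at the end, add FOLLOW(<factor>) = { #, d, h, i, j, t }.
Union: FOLLOW(<cond>) = { #, d, h, i, j, t }.

{ #, d, h, i, j, t }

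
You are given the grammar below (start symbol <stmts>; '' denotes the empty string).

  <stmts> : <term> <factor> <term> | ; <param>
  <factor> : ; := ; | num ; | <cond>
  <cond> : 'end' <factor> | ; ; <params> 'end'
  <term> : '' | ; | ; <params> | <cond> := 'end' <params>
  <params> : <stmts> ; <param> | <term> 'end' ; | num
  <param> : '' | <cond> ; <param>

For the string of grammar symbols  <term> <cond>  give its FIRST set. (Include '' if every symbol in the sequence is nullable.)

{ 'end', ; }

Add FIRST(<term>)\{''} = { 'end', ; }; <term> is nullable, continue.
Add FIRST(<cond>) = { 'end', ; }; <cond> is not nullable, stop.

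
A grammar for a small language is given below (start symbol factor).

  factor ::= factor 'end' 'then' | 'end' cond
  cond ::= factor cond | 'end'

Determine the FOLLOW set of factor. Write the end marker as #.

factor is the start symbol, so # ∈ FOLLOW(factor).
In factor ::= factor 'end' 'then': add FIRST('end' 'then') = { 'end' }.
In cond ::= factor cond: add FIRST(cond) = { 'end' }.
Union: FOLLOW(factor) = { #, 'end' }.

{ #, 'end' }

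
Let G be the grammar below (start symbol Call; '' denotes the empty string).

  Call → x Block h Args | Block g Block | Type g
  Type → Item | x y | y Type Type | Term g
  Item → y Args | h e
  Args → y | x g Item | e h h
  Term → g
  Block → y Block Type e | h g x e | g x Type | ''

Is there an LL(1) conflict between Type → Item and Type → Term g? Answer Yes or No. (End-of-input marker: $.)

No

FIRST(Item) = { h, y } and FIRST(Term g) = { g }.
The FIRST sets are disjoint and neither alternative is nullable — no conflict.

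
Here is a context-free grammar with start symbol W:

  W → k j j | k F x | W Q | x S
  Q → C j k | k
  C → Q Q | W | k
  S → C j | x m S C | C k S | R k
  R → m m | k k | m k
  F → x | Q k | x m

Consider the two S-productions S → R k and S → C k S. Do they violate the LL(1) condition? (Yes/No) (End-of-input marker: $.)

FIRST(R k) = { k, m } and FIRST(C k S) = { k, x }.
Both contain k, so the two alternatives are not disjoint — LL(1) conflict.

Yes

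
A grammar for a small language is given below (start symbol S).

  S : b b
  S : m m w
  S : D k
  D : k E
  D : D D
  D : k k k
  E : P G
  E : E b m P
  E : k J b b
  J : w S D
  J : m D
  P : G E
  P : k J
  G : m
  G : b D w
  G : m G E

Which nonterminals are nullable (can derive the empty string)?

No nonterminal has an empty production or an RHS whose symbols are all nullable.

{ } (none)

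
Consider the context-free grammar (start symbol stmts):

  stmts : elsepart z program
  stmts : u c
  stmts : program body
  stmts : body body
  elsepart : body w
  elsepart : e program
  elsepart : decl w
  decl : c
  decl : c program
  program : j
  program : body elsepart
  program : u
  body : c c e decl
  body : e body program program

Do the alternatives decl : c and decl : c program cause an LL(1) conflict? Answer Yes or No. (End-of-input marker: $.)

Yes

FIRST(c) = { c } and FIRST(c program) = { c }.
Both contain c, so the two alternatives are not disjoint — LL(1) conflict.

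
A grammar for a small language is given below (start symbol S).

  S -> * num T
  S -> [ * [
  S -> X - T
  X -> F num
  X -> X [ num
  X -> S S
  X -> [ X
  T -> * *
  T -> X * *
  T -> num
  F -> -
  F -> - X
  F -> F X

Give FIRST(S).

S -> * num T contributes {*}.
S -> [ * [ contributes {[}.
From S -> X - T: add FIRST(X) = { *, -, [ }.
Union: FIRST(S) = { *, -, [ }.

{ *, -, [ }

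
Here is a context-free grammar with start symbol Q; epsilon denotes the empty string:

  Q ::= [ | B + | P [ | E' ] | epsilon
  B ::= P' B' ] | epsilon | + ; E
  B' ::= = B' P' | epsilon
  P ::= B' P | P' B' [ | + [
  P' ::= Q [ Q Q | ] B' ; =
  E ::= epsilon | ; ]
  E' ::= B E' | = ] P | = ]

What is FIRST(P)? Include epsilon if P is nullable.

From P ::= B' P: B' nullable, take FIRST(B') ∪ FIRST(P) = { +, =, [, ] }.
From P ::= P' B' [: add FIRST(P') = { +, =, [, ] }.
P ::= + [ contributes {+}.
Union: FIRST(P) = { +, =, [, ] }.

{ +, =, [, ] }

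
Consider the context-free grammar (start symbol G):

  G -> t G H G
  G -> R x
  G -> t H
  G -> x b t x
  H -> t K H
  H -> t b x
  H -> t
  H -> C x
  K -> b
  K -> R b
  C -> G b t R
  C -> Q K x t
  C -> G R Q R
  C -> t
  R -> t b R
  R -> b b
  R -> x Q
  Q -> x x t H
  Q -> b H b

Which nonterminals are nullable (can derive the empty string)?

{ } (none)

No nonterminal has an empty production or an RHS whose symbols are all nullable.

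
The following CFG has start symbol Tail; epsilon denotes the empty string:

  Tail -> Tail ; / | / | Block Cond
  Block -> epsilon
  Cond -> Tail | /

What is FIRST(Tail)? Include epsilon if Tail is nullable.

{ / }

From Tail -> Tail ; /: add FIRST(Tail) = { / }.
Tail -> / contributes {/}.
From Tail -> Block Cond: Block nullable, take FIRST(Block) ∪ FIRST(Cond) = { / }.
Union: FIRST(Tail) = { / }.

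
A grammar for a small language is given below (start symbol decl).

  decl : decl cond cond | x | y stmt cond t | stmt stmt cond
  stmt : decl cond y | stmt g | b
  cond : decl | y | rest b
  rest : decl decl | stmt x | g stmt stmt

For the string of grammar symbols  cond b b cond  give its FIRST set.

{ b, g, x, y }

Add FIRST(cond) = { b, g, x, y }; cond is not nullable, stop.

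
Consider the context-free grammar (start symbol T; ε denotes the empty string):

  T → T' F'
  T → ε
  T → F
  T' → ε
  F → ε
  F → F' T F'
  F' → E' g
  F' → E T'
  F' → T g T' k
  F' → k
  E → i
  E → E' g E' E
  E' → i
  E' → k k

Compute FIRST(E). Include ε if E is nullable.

{ i, k }

E → i contributes {i}.
From E → E' g E' E: add FIRST(E') = { i, k }.
Union: FIRST(E) = { i, k }.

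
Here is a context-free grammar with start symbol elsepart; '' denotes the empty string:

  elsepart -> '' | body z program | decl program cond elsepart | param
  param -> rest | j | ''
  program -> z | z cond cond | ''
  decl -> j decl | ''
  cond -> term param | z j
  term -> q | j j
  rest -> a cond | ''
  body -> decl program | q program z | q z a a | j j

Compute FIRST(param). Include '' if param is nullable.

From param -> rest: add FIRST(rest) = { a, '' } (including '' since rest is nullable).
param -> j contributes {j}.
param -> '' contributes ''.
Union: FIRST(param) = { a, j, '' }.

{ a, j, '' }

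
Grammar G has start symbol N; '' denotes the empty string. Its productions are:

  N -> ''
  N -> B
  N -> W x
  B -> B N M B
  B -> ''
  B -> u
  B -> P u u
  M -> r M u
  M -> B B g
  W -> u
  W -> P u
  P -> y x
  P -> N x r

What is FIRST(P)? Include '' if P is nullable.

{ g, r, u, x, y }

P -> y x contributes {y}.
From P -> N x r: N nullable, take FIRST(N) ∪ {x} = { g, r, u, x, y }.
Union: FIRST(P) = { g, r, u, x, y }.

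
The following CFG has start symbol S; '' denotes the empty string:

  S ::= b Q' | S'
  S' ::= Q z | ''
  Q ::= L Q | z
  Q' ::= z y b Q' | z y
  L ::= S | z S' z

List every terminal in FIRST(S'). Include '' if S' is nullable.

From S' ::= Q z: add FIRST(Q) = { b, z }.
S' ::= '' contributes ''.
Union: FIRST(S') = { b, z, '' }.

{ b, z, '' }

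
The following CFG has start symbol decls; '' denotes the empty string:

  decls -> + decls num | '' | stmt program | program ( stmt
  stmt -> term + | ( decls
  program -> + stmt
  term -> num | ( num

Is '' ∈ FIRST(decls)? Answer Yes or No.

decls has an ''-production, so decls ⇒ ''.

Yes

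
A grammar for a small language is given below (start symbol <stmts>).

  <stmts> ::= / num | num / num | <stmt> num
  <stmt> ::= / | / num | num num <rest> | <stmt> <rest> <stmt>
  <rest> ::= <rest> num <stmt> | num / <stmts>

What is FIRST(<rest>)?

From <rest> ::= <rest> num <stmt>: add FIRST(<rest>) = { num }.
<rest> ::= num / <stmts> contributes {num}.
Union: FIRST(<rest>) = { num }.

{ num }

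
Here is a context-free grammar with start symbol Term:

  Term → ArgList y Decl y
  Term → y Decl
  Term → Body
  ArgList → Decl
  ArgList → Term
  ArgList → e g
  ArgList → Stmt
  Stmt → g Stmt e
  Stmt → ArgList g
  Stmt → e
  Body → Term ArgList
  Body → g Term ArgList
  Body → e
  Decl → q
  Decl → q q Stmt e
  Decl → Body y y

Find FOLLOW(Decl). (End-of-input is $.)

In Term → ArgList y Decl y: add FIRST(y) = { y }.
In Term → y Decl: Decl is at the end, add FOLLOW(Term) = { $, e, g, q, y }.
In ArgList → Decl: Decl is at the end, add FOLLOW(ArgList) = { $, e, g, q, y }.
Union: FOLLOW(Decl) = { $, e, g, q, y }.

{ $, e, g, q, y }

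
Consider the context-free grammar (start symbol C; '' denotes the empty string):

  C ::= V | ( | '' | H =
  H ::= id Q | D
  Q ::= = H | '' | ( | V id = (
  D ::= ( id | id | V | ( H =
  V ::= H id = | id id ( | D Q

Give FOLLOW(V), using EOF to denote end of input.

{ EOF, (, =, id }

In C ::= V: V is at the end, add FOLLOW(C) = { EOF }.
In Q ::= V id = (: add FIRST(id = () = { id }.
In D ::= V: V is at the end, add FOLLOW(D) = { EOF, (, =, id }.
Union: FOLLOW(V) = { EOF, (, =, id }.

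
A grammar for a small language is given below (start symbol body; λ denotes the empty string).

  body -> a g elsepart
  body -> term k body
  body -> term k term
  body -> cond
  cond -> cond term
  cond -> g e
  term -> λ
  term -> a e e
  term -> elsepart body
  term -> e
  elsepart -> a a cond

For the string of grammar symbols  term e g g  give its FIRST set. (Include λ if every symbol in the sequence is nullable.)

Add FIRST(term)\{λ} = { a, e }; term is nullable, continue.
e is a terminal; add {e} and stop.

{ a, e }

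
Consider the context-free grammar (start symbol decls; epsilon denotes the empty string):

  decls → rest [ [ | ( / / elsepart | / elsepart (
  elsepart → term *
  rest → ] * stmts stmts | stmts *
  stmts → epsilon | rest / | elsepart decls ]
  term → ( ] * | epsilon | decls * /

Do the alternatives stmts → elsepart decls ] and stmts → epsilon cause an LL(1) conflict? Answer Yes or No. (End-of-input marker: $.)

Yes

FIRST(elsepart decls ]) = { (, *, /, ] } and FIRST(epsilon) = { epsilon }.
The second alternative is nullable and FOLLOW(stmts) = { (, *, /, [, ] } shares ( with FIRST of the first — conflict.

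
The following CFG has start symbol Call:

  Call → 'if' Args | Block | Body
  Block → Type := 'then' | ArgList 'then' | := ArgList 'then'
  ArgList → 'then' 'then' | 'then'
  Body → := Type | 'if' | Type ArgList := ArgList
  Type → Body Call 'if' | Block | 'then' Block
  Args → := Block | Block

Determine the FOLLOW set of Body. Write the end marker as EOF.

In Call → Body: Body is at the end, add FOLLOW(Call) = { EOF, 'if' }.
In Type → Body Call 'if': add FIRST(Call 'if') = { 'if', 'then', := }.
Union: FOLLOW(Body) = { EOF, 'if', 'then', := }.

{ EOF, 'if', 'then', := }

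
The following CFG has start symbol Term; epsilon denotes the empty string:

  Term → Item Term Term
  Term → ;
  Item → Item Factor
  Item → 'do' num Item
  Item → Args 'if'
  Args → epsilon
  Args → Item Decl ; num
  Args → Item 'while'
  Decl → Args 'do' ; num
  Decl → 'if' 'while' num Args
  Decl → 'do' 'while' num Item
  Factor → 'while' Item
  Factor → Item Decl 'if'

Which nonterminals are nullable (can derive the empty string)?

Directly nullable (have an epsilon-production): Args.
No other nonterminal has a production whose RHS symbols are all nullable.

{ Args }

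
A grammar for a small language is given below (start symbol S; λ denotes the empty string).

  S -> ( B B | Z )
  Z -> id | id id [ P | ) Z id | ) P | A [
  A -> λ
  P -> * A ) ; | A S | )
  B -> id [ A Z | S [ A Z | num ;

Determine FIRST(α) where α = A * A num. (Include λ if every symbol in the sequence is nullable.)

{ * }

Add FIRST(A)\{λ} = {  }; A is nullable, continue.
* is a terminal; add {*} and stop.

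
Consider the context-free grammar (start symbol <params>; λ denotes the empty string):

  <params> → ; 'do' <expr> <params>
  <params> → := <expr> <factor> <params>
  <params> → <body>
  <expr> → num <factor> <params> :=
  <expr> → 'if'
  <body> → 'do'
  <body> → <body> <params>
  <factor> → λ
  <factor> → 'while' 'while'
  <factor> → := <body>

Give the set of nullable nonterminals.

{ <factor> }

Directly nullable (have an λ-production): <factor>.
No other nonterminal has a production whose RHS symbols are all nullable.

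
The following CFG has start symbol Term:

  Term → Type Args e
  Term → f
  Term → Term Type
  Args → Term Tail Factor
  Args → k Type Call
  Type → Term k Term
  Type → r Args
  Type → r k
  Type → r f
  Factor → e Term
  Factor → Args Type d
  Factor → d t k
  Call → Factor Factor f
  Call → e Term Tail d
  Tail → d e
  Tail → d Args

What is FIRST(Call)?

From Call → Factor Factor f: add FIRST(Factor) = { d, e, f, k, r }.
Call → e Term Tail d contributes {e}.
Union: FIRST(Call) = { d, e, f, k, r }.

{ d, e, f, k, r }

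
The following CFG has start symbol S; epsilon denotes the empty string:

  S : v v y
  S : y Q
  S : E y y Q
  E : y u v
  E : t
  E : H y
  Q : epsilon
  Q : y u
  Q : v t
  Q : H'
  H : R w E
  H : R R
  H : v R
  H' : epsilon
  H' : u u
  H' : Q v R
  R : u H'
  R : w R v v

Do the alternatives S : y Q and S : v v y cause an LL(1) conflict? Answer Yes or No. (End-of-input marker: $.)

No

FIRST(y Q) = { y } and FIRST(v v y) = { v }.
The FIRST sets are disjoint and neither alternative is nullable — no conflict.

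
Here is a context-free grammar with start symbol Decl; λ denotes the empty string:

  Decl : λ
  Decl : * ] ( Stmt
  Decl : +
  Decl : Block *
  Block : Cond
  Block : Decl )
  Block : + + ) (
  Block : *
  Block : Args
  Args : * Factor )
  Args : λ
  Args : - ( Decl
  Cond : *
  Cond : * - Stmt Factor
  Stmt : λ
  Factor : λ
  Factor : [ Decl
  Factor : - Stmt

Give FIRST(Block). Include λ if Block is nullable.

{ ), *, +, -, λ }

From Block : Cond: add FIRST(Cond) = { * }.
From Block : Decl ): Decl nullable, take FIRST(Decl) ∪ {)} = { ), *, +, - }.
Block : + + ) ( contributes {+}.
Block : * contributes {*}.
From Block : Args: add FIRST(Args) = { *, -, λ } (including λ since Args is nullable).
Union: FIRST(Block) = { ), *, +, -, λ }.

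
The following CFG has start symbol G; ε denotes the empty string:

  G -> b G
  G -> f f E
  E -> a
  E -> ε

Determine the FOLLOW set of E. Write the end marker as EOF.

{ EOF }

In G -> f f E: E is at the end, add FOLLOW(G) = { EOF }.
Union: FOLLOW(E) = { EOF }.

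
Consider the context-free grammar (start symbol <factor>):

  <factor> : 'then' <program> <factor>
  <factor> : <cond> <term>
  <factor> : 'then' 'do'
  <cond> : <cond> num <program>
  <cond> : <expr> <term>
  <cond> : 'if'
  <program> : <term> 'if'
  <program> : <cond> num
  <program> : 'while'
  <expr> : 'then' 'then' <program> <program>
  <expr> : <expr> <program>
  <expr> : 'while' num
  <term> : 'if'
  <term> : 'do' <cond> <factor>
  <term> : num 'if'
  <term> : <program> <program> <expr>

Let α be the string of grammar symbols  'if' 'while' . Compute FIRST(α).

'if' is a terminal; add {'if'} and stop.

{ 'if' }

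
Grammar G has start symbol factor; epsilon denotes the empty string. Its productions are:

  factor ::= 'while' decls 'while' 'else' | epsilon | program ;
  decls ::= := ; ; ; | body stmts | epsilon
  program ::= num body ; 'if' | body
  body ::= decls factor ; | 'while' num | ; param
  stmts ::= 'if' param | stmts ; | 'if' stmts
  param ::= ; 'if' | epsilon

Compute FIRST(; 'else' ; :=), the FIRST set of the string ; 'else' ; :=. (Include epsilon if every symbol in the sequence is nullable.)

{ ; }

; is a terminal; add {;} and stop.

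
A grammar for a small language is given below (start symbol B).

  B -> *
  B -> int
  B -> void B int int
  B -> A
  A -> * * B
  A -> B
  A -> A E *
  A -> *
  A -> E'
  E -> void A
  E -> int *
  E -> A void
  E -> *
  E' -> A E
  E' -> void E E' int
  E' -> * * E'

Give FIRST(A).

A -> * * B contributes {*}.
From A -> B: add FIRST(B) = { *, int, void }.
From A -> A E *: add FIRST(A) = { *, int, void }.
A -> * contributes {*}.
From A -> E': add FIRST(E') = { *, int, void }.
Union: FIRST(A) = { *, int, void }.

{ *, int, void }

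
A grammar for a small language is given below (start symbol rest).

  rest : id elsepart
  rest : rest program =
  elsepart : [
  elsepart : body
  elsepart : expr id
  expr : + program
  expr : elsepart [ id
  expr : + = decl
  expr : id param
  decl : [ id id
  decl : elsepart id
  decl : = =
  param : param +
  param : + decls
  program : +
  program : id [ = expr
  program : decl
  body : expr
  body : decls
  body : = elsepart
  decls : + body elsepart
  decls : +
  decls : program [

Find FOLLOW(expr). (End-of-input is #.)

In elsepart : expr id: add FIRST(id) = { id }.
In program : id [ = expr: expr is at the end, add FOLLOW(program) = { #, +, =, [, id }.
In body : expr: expr is at the end, add FOLLOW(body) = { #, +, =, [, id }.
Union: FOLLOW(expr) = { #, +, =, [, id }.

{ #, +, =, [, id }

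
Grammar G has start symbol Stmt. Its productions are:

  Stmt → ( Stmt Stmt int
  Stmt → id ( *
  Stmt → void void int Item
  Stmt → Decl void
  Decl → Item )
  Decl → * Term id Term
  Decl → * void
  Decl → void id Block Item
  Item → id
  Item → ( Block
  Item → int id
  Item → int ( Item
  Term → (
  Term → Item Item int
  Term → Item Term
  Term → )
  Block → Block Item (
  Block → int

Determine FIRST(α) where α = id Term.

id is a terminal; add {id} and stop.

{ id }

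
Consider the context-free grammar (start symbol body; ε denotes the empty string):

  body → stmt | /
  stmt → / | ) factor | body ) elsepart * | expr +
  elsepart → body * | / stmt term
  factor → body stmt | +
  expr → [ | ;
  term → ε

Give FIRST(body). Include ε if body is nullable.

{ ), /, ;, [ }

From body → stmt: add FIRST(stmt) = { ), /, ;, [ }.
body → / contributes {/}.
Union: FIRST(body) = { ), /, ;, [ }.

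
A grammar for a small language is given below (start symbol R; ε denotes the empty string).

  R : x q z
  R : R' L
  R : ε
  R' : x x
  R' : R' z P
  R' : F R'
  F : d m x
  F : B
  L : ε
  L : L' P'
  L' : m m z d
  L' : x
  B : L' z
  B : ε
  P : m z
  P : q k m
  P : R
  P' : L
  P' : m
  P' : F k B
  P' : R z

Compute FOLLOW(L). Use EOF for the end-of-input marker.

{ EOF, m, x, z }

In R : R' L: L is at the end, add FOLLOW(R) = { EOF, m, x, z }.
In P' : L: L is at the end, add FOLLOW(P') = { EOF, m, x, z }.
Union: FOLLOW(L) = { EOF, m, x, z }.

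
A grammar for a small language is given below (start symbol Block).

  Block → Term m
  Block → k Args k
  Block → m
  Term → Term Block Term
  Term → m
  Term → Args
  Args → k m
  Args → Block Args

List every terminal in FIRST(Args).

{ k, m }

Args → k m contributes {k}.
From Args → Block Args: add FIRST(Block) = { k, m }.
Union: FIRST(Args) = { k, m }.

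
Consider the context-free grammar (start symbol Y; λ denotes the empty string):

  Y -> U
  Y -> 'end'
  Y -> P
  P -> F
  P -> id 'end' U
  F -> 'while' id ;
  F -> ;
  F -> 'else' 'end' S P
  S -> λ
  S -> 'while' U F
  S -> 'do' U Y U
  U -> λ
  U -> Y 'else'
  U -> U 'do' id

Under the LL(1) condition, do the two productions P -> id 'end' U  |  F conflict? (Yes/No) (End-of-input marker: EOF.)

FIRST(id 'end' U) = { id } and FIRST(F) = { 'else', 'while', ; }.
The FIRST sets are disjoint and neither alternative is nullable — no conflict.

No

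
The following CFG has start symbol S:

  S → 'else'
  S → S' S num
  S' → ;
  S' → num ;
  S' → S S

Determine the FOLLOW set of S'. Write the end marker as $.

In S → S' S num: add FIRST(S num) = { 'else', ;, num }.
Union: FOLLOW(S') = { 'else', ;, num }.

{ 'else', ;, num }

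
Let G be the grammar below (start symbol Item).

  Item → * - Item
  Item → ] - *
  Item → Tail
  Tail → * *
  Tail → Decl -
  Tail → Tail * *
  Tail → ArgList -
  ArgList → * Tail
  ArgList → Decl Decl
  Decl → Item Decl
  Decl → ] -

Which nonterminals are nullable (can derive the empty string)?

{ } (none)

No nonterminal has an empty production or an RHS whose symbols are all nullable.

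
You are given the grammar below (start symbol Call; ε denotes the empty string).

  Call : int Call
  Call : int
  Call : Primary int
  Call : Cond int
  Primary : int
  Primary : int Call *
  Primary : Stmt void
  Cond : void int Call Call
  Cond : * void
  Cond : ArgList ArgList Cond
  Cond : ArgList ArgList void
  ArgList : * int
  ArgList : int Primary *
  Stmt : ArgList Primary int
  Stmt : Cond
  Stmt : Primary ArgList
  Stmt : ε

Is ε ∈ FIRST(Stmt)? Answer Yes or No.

Stmt has an ε-production, so Stmt ⇒ ε.

Yes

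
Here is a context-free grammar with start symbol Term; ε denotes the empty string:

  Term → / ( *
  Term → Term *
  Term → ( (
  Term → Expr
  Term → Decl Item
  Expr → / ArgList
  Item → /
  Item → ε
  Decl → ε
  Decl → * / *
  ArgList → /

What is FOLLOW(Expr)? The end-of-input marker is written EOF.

In Term → Expr: Expr is at the end, add FOLLOW(Term) = { EOF, * }.
Union: FOLLOW(Expr) = { EOF, * }.

{ EOF, * }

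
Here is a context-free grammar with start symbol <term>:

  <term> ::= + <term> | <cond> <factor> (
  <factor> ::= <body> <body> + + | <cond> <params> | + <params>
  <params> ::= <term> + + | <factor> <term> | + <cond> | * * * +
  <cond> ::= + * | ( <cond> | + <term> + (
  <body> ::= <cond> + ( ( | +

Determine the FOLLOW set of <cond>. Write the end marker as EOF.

{ (, *, + }

In <term> ::= <cond> <factor> (: add FIRST(<factor> () = { (, + }.
In <factor> ::= <cond> <params>: add FIRST(<params>) = { (, *, + }.
In <params> ::= + <cond>: <cond> is at the end, add FOLLOW(<params>) = { (, + }.
In <cond> ::= ( <cond>: <cond> is at the end, add FOLLOW(<cond>) = { (, *, + }.
In <body> ::= <cond> + ( (: add FIRST(+ ( () = { + }.
Union: FOLLOW(<cond>) = { (, *, + }.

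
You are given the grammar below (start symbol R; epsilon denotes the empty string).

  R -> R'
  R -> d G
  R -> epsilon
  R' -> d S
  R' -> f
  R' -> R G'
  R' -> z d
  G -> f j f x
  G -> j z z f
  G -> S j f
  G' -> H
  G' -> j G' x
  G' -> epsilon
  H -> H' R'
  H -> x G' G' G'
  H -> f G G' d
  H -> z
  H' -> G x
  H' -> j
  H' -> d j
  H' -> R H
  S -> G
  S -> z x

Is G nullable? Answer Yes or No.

Nullable nonterminals: G', R, R'.
No production of G has an RHS whose symbols are all nullable, so G is not nullable.

No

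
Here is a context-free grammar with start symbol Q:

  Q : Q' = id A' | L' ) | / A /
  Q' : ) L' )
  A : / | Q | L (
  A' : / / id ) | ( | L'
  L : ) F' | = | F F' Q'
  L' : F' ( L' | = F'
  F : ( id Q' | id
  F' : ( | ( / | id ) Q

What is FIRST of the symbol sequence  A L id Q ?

Add FIRST(A) = { (, ), /, =, id }; A is not nullable, stop.

{ (, ), /, =, id }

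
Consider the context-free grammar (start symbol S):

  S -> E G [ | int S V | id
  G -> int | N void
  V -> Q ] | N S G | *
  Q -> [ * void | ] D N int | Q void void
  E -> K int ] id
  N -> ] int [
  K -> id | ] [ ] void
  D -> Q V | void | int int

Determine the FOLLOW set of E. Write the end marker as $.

In S -> E G [: add FIRST(G [) = { ], int }.
Union: FOLLOW(E) = { ], int }.

{ ], int }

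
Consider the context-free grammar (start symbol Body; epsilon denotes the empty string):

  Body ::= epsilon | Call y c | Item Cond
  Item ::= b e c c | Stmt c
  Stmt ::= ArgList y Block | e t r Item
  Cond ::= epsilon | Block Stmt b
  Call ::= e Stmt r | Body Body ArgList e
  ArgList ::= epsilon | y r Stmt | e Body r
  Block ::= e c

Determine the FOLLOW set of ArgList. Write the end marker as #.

{ e, y }

In Stmt ::= ArgList y Block: add FIRST(y Block) = { y }.
In Call ::= Body Body ArgList e: add FIRST(e) = { e }.
Union: FOLLOW(ArgList) = { e, y }.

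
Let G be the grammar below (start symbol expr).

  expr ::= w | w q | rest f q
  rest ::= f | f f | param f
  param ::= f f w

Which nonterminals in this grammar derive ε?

No nonterminal has an empty production or an RHS whose symbols are all nullable.

{ } (none)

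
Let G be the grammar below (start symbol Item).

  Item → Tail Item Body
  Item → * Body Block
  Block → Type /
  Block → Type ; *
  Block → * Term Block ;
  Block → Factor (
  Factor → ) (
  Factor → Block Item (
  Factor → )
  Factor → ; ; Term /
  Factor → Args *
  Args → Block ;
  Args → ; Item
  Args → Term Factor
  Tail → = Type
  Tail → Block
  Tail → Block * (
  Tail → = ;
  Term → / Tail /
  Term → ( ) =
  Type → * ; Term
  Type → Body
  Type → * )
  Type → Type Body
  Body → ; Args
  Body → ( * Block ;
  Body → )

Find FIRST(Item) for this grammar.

From Item → Tail Item Body: add FIRST(Tail) = { (, ), *, /, ;, = }.
Item → * Body Block contributes {*}.
Union: FIRST(Item) = { (, ), *, /, ;, = }.

{ (, ), *, /, ;, = }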